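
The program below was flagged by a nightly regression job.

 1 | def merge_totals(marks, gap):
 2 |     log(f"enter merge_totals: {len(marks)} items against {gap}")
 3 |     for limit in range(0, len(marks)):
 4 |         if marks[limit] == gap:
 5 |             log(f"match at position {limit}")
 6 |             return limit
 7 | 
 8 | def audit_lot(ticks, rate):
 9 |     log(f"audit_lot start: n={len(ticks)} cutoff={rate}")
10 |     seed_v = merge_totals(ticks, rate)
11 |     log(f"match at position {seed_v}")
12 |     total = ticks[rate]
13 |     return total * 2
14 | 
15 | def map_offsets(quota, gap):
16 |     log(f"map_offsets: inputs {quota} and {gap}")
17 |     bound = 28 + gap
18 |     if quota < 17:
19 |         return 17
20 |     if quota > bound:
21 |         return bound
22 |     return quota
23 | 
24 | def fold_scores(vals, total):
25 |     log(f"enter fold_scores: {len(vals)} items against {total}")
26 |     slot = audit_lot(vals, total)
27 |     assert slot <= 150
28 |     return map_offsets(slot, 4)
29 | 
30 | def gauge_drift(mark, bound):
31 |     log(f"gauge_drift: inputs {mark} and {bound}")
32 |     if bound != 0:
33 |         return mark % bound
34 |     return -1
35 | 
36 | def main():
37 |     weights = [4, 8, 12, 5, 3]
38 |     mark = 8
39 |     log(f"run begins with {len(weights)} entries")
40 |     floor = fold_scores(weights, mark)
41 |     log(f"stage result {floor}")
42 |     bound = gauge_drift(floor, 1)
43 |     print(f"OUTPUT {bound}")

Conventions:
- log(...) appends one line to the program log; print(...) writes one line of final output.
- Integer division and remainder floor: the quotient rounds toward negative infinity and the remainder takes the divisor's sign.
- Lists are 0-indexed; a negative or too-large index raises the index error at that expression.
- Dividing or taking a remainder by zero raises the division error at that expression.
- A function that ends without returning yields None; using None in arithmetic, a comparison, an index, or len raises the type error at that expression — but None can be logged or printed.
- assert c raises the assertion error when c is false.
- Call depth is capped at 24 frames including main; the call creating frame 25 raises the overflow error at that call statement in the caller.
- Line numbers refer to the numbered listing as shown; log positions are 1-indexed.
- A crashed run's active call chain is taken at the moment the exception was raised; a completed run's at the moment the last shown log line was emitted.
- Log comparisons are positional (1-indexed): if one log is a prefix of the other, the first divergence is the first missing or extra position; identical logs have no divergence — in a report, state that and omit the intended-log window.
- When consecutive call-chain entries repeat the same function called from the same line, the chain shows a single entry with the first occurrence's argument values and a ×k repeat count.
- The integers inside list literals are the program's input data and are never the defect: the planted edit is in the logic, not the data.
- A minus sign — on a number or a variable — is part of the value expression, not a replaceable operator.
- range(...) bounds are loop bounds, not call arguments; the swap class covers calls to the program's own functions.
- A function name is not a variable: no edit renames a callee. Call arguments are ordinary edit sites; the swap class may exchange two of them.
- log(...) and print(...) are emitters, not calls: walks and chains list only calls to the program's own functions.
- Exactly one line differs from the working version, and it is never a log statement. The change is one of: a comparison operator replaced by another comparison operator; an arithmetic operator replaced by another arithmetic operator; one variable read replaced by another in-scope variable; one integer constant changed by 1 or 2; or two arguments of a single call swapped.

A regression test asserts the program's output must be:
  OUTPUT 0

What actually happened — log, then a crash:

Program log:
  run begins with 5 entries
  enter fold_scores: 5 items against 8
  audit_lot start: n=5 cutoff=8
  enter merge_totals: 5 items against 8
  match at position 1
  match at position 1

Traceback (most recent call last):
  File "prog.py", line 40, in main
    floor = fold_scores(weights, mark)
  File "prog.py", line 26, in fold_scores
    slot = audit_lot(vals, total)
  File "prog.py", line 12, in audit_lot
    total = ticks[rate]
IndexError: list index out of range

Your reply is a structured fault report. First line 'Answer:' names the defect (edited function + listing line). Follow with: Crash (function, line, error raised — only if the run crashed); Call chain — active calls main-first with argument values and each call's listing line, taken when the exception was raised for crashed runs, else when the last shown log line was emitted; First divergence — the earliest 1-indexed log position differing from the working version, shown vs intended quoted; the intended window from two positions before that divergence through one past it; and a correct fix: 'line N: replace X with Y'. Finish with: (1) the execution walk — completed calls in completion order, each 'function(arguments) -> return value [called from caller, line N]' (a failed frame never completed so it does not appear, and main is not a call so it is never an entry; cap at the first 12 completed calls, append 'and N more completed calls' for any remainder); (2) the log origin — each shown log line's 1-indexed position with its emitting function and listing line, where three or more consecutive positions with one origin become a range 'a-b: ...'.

Answer: the defect is in audit_lot at line 12.
Key observation: A complete run would log 'map_offsets: inputs 16 and 4' next, but this one stopped at 6 lines.
Crash: audit_lot, line 12, IndexError.
Call chain: main -> fold_scores([4, 8, 12, 5, 3], 8) (called at line 40) -> audit_lot([4, 8, 12, 5, 3], 8) (called at line 26).
First divergence: position 7 (shown log ended at 6 lines; the working version continues: 'map_offsets: inputs 16 and 4').
Intended log window:
  5: match at position 1
  6: match at position 1
  7: map_offsets: inputs 16 and 4
  8: stage result 17
Execution walk:
  merge_totals([4, 8, 12, 5, 3], 8) -> 1  [called from audit_lot, line 10]
Log origin:
  1: emitted by main (line 39)
  2: emitted by fold_scores (line 25)
  3: emitted by audit_lot (line 9)
  4: emitted by merge_totals (line 2)
  5: emitted by merge_totals (line 5)
  6: emitted by audit_lot (line 11)
A correct fix: line 12: replace `rate` with `seed_v`.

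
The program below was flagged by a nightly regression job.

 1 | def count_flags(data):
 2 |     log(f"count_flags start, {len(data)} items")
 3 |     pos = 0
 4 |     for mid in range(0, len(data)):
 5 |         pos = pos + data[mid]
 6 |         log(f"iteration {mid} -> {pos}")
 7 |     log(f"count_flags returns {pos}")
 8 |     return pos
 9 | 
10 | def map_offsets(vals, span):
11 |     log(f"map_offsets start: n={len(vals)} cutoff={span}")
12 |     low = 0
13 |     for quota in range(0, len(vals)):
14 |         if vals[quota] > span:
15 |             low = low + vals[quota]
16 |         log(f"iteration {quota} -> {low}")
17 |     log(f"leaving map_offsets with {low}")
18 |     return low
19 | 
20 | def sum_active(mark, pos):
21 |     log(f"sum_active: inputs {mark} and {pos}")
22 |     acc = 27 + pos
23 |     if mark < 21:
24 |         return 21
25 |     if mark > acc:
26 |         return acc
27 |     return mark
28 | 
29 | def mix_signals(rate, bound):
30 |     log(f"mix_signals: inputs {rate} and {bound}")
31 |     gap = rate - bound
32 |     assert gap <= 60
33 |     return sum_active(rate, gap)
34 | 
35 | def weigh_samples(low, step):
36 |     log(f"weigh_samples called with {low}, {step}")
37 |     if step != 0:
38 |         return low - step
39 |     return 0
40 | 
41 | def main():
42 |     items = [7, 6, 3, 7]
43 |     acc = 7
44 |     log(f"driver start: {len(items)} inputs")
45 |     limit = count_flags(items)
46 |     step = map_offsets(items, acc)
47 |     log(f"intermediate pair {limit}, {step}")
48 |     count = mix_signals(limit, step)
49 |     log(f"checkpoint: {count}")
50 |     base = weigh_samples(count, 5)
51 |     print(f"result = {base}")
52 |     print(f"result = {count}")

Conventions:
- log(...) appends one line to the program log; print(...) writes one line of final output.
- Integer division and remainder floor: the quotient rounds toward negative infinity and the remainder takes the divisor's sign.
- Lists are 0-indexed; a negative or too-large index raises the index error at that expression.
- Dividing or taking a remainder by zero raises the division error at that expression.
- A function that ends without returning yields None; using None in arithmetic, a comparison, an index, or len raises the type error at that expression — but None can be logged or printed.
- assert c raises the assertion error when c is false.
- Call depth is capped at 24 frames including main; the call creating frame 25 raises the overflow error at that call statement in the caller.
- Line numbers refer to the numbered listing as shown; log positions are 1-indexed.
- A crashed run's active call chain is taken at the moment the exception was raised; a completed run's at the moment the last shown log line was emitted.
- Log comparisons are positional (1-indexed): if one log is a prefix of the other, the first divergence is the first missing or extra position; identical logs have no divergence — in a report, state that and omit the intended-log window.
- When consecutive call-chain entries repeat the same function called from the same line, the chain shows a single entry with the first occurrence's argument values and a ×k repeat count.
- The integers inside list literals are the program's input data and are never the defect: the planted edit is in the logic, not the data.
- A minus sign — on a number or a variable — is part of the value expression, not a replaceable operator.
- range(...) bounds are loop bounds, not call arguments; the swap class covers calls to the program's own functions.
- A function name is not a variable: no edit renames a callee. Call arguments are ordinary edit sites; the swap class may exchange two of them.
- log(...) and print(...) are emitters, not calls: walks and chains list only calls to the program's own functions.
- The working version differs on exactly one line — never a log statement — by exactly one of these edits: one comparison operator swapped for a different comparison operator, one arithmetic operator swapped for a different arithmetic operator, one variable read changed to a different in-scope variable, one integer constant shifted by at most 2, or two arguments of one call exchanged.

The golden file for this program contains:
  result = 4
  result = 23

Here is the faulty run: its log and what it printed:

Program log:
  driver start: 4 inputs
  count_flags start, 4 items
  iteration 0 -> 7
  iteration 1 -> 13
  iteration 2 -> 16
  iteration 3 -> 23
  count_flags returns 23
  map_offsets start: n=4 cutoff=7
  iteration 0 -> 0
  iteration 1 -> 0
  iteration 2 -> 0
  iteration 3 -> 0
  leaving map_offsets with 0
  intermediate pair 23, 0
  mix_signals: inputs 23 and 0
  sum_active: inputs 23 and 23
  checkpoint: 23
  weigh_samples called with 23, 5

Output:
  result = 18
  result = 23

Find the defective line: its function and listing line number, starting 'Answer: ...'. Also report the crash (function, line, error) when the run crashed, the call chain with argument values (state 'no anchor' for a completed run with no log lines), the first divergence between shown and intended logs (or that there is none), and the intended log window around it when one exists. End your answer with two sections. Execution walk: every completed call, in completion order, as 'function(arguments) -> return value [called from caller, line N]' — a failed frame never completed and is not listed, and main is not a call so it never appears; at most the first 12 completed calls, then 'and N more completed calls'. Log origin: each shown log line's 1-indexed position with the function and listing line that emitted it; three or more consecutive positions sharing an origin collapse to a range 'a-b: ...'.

Answer: the defect is in weigh_samples at line 38.
Key observation: The two runs log identically and part ways only at the printed values.
Call chain: main -> weigh_samples(23, 5) (called at line 50).
First divergence: there is none — every log position agrees.
Execution walk:
  count_flags([7, 6, 3, 7]) -> 23  [called from main, line 45]
  map_offsets([7, 6, 3, 7], 7) -> 0  [called from main, line 46]
  sum_active(23, 23) -> 23  [called from mix_signals, line 33]
  mix_signals(23, 0) -> 23  [called from main, line 48]
  weigh_samples(23, 5) -> 18  [called from main, line 50]
Log origins:
  1: emitted by main (line 44)
  2: emitted by count_flags (line 2)
  3-6: emitted by count_flags (line 6)
  7: emitted by count_flags (line 7)
  8: emitted by map_offsets (line 11)
  9-12: emitted by map_offsets (line 16)
  13: emitted by map_offsets (line 17)
  14: emitted by main (line 47)
  15: emitted by mix_signals (line 30)
  16: emitted by sum_active (line 21)
  17: emitted by main (line 49)
  18: emitted by weigh_samples (line 36)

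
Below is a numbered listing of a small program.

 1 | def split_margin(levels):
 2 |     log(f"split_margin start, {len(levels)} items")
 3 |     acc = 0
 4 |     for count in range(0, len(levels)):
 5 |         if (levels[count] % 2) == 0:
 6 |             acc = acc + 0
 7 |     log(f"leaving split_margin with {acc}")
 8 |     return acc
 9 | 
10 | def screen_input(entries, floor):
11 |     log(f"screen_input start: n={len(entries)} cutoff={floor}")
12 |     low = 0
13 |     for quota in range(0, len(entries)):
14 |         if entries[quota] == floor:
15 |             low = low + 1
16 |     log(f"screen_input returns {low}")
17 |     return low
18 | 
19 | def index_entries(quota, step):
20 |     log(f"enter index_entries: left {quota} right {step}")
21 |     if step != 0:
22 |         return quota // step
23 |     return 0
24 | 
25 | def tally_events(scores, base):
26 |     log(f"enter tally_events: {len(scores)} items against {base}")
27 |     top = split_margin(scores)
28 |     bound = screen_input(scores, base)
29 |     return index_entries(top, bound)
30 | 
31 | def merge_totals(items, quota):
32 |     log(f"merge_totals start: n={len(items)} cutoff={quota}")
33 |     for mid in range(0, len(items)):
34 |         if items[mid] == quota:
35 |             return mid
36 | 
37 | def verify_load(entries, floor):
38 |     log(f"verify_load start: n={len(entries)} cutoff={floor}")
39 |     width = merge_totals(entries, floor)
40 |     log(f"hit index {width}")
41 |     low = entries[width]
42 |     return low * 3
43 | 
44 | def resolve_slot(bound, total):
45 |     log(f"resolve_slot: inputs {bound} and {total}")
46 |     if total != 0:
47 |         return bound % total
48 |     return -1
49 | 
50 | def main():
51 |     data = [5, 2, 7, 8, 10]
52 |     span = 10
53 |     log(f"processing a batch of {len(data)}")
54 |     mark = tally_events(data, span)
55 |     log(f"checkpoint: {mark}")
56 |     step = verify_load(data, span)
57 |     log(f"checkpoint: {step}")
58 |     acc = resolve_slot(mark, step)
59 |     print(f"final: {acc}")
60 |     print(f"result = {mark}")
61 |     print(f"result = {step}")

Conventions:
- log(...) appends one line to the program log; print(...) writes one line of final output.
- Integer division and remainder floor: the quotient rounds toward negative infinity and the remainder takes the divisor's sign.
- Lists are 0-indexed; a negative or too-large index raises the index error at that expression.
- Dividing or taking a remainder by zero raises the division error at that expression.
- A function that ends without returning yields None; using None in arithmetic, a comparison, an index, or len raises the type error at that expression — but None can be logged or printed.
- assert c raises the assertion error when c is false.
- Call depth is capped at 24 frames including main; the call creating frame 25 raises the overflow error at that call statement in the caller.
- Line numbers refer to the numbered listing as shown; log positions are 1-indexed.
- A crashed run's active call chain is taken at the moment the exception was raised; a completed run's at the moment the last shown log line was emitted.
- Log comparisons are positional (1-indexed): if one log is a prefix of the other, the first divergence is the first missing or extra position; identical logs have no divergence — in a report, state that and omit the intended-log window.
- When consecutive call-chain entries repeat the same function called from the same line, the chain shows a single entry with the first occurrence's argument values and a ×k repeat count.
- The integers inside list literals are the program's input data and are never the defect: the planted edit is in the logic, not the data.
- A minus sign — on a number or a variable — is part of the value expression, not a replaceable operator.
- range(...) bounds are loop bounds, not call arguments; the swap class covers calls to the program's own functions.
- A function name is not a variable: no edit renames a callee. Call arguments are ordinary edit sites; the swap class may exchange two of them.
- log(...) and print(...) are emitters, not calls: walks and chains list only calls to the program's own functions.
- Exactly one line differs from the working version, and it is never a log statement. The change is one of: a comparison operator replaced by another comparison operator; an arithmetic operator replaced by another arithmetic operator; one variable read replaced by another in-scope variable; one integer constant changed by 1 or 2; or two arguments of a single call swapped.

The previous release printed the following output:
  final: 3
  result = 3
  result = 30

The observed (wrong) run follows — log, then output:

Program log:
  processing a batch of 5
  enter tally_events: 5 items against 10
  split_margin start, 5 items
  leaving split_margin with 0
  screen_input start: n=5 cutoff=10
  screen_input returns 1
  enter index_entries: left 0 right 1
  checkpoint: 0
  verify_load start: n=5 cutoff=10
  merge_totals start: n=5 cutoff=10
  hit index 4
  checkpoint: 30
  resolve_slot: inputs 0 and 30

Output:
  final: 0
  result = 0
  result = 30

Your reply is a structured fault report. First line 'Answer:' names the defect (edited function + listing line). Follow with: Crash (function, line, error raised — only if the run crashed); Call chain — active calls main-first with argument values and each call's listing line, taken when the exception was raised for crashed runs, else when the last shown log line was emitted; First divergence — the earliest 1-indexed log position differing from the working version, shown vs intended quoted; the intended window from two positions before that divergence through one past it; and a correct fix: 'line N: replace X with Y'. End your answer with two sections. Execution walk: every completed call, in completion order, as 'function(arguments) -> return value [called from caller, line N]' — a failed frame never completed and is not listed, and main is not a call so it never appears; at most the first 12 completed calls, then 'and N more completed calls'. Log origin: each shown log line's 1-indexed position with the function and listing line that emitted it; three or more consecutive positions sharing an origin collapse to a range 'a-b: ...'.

Answer: the defect is in split_margin at line 6.
Key fact: Position 4 is the first bad log line: 'leaving split_margin with 0' should read 'leaving split_margin with 3'.
Call chain: main -> resolve_slot(0, 30) (called at line 58).
First divergence: position 4 — shown 'leaving split_margin with 0', intended 'leaving split_margin with 3'.
Intended log window:
  2: enter tally_events: 5 items against 10
  3: split_margin start, 5 items
  4: leaving split_margin with 3
  5: screen_input start: n=5 cutoff=10
Execution walk:
  split_margin([5, 2, 7, 8, 10]) -> 0  [called from tally_events, line 27]
  screen_input([5, 2, 7, 8, 10], 10) -> 1  [called from tally_events, line 28]
  index_entries(0, 1) -> 0  [called from tally_events, line 29]
  tally_events([5, 2, 7, 8, 10], 10) -> 0  [called from main, line 54]
  merge_totals([5, 2, 7, 8, 10], 10) -> 4  [called from verify_load, line 39]
  verify_load([5, 2, 7, 8, 10], 10) -> 30  [called from main, line 56]
  resolve_slot(0, 30) -> 0  [called from main, line 58]
Log line origins:
  1: logged in main at line 53
  2: logged in tally_events at line 26
  3: logged in split_margin at line 2
  4: logged in split_margin at line 7
  5: logged in screen_input at line 11
  6: logged in screen_input at line 16
  7: logged in index_entries at line 20
  8: logged in main at line 55
  9: logged in verify_load at line 38
  10: logged in merge_totals at line 32
  11: logged in verify_load at line 40
  12: logged in main at line 57
  13: logged in resolve_slot at line 45
A correct fix: line 6: replace `0` with `1`.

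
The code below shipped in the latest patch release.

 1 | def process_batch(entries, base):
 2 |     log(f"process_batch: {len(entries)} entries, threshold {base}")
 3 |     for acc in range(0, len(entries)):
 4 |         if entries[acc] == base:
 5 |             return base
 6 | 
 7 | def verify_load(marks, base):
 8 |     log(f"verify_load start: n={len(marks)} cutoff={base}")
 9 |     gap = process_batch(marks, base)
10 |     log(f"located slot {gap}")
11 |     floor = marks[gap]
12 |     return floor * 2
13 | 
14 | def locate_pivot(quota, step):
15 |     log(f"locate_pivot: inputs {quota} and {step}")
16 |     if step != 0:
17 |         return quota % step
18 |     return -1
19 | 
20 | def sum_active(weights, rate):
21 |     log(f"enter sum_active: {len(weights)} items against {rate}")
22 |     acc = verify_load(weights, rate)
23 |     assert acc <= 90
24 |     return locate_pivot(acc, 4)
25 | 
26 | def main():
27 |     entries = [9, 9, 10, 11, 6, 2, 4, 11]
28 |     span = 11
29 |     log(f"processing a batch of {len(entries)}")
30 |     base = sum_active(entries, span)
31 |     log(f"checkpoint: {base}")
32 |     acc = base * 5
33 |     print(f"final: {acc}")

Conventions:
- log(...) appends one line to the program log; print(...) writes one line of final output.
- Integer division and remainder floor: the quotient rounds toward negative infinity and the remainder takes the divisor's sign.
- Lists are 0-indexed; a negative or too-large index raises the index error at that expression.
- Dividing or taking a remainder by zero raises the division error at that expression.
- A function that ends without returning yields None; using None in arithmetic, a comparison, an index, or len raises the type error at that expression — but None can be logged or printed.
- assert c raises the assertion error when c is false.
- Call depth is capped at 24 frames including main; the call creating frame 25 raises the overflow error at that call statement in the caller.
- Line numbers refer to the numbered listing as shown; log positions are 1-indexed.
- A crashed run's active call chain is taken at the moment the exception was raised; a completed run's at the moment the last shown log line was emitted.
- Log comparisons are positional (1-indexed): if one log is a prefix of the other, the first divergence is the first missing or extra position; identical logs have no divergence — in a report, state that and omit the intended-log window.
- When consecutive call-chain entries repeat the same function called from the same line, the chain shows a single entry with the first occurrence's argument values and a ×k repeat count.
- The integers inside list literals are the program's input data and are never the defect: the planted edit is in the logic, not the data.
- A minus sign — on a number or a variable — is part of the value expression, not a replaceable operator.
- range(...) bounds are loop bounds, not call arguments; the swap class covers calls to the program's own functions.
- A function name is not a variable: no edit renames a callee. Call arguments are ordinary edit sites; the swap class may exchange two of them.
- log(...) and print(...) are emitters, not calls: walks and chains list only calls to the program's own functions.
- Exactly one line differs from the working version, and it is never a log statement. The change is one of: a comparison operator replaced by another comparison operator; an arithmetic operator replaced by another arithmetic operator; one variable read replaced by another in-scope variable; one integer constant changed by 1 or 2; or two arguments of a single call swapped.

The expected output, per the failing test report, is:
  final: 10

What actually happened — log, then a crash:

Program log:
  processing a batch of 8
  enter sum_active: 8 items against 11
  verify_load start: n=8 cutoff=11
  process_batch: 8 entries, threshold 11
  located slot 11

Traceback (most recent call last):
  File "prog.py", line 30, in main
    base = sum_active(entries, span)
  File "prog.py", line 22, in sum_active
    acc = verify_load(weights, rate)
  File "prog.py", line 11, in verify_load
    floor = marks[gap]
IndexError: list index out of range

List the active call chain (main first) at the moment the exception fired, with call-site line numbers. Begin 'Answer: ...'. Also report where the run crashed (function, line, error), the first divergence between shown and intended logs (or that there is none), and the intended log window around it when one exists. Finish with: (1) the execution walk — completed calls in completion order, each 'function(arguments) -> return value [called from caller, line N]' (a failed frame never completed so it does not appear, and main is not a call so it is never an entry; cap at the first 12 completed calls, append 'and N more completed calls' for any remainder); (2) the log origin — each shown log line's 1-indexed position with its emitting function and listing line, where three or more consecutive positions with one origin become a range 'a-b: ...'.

Answer: main -> sum_active (called at line 30) -> verify_load (called at line 22).
Core observation: The earliest visible damage is log position 5 — 'located slot 11' rather than the intended 'located slot 3'.
Crash: verify_load, line 11, IndexError.
First divergence: position 5 — the shown line 'located slot 11' should read 'located slot 3'.
Intended log window:
  3: verify_load start: n=8 cutoff=11
  4: process_batch: 8 entries, threshold 11
  5: located slot 3
  6: locate_pivot: inputs 22 and 4
Execution walk:
  process_batch([9, 9, 10, 11, 6, 2, 4, 11], 11) -> 11  [called from verify_load, line 9]
Log origins:
  1: emitted by main (line 29)
  2: emitted by sum_active (line 21)
  3: emitted by verify_load (line 8)
  4: emitted by process_batch (line 2)
  5: emitted by verify_load (line 10)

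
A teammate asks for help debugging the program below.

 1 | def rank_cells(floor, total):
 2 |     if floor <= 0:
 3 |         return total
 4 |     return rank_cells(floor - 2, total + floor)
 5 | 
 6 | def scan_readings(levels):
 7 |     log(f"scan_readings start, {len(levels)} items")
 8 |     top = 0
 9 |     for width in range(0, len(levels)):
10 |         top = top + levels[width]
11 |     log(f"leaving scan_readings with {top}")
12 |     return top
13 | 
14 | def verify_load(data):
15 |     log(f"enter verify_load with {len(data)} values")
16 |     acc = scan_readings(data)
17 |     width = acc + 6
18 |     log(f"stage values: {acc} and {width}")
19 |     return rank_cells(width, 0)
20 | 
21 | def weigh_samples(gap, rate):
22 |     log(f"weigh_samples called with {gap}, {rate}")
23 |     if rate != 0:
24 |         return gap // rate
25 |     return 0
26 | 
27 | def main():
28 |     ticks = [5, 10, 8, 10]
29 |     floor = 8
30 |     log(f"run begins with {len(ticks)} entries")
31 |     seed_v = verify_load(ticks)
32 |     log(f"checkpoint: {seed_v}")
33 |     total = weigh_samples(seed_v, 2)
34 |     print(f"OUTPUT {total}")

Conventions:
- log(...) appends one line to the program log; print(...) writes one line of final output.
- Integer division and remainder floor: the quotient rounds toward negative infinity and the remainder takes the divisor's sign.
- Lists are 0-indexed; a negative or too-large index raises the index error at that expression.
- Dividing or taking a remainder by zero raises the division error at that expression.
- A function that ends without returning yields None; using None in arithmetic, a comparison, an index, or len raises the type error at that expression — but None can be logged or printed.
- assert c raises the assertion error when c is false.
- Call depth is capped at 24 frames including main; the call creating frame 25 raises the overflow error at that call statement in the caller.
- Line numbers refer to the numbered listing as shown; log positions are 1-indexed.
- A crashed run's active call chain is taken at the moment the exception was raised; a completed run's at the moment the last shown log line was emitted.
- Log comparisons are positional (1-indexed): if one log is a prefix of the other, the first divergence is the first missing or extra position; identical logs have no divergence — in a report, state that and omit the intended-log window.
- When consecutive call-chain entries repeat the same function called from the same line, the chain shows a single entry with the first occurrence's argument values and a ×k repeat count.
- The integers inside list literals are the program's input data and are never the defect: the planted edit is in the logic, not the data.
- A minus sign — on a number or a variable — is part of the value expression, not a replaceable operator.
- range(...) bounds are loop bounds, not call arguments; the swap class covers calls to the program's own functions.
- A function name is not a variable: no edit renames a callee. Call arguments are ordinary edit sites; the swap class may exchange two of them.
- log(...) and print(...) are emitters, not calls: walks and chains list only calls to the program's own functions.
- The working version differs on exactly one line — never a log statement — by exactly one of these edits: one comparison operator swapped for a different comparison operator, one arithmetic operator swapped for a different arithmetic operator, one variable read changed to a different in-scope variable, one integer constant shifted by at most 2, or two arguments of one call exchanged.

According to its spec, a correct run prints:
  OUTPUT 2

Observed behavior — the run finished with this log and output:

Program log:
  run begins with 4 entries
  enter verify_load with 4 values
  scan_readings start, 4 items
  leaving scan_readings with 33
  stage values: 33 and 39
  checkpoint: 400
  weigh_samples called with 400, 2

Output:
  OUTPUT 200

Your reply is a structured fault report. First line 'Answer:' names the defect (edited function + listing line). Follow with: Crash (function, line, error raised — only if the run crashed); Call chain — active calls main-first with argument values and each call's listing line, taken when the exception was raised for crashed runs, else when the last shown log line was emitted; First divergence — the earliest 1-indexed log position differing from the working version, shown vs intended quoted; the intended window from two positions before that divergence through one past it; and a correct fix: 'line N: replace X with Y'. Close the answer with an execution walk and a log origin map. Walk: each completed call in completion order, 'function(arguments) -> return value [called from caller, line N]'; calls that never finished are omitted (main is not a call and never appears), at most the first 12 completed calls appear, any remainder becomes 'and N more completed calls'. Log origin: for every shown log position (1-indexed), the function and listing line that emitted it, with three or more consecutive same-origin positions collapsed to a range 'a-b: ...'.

Answer: the defect is in verify_load at line 17.
Core observation: Log line 5 is where behavior first shows: 'stage values: 33 and 39' appears instead of 'stage values: 33 and 3'.
Call chain: main -> weigh_samples(400, 2) (called at line 33).
First divergence: position 5; shown 'stage values: 33 and 39' vs intended 'stage values: 33 and 3'.
Intended log window:
  3: scan_readings start, 4 items
  4: leaving scan_readings with 33
  5: stage values: 33 and 3
  6: checkpoint: 4
Execution walk:
  scan_readings([5, 10, 8, 10]) -> 33  [called from verify_load, line 16]
  rank_cells(-1, 400) -> 400  [called from rank_cells, line 4]
  rank_cells(1, 399) -> 400  [called from rank_cells, line 4]
  rank_cells(3, 396) -> 400  [called from rank_cells, line 4]
  rank_cells(5, 391) -> 400  [called from rank_cells, line 4]
  rank_cells(7, 384) -> 400  [called from rank_cells, line 4]
  rank_cells(9, 375) -> 400  [called from rank_cells, line 4]
  rank_cells(11, 364) -> 400  [called from rank_cells, line 4]
  rank_cells(13, 351) -> 400  [called from rank_cells, line 4]
  rank_cells(15, 336) -> 400  [called from rank_cells, line 4]
  rank_cells(17, 319) -> 400  [called from rank_cells, line 4]
  rank_cells(19, 300) -> 400  [called from rank_cells, line 4]
  ... and 12 more completed calls
Log origins:
  1: logged in main at line 30
  2: logged in verify_load at line 15
  3: logged in scan_readings at line 7
  4: logged in scan_readings at line 11
  5: logged in verify_load at line 18
  6: logged in main at line 32
  7: logged in weigh_samples at line 22
A correct fix: line 17: replace `+` with `%`.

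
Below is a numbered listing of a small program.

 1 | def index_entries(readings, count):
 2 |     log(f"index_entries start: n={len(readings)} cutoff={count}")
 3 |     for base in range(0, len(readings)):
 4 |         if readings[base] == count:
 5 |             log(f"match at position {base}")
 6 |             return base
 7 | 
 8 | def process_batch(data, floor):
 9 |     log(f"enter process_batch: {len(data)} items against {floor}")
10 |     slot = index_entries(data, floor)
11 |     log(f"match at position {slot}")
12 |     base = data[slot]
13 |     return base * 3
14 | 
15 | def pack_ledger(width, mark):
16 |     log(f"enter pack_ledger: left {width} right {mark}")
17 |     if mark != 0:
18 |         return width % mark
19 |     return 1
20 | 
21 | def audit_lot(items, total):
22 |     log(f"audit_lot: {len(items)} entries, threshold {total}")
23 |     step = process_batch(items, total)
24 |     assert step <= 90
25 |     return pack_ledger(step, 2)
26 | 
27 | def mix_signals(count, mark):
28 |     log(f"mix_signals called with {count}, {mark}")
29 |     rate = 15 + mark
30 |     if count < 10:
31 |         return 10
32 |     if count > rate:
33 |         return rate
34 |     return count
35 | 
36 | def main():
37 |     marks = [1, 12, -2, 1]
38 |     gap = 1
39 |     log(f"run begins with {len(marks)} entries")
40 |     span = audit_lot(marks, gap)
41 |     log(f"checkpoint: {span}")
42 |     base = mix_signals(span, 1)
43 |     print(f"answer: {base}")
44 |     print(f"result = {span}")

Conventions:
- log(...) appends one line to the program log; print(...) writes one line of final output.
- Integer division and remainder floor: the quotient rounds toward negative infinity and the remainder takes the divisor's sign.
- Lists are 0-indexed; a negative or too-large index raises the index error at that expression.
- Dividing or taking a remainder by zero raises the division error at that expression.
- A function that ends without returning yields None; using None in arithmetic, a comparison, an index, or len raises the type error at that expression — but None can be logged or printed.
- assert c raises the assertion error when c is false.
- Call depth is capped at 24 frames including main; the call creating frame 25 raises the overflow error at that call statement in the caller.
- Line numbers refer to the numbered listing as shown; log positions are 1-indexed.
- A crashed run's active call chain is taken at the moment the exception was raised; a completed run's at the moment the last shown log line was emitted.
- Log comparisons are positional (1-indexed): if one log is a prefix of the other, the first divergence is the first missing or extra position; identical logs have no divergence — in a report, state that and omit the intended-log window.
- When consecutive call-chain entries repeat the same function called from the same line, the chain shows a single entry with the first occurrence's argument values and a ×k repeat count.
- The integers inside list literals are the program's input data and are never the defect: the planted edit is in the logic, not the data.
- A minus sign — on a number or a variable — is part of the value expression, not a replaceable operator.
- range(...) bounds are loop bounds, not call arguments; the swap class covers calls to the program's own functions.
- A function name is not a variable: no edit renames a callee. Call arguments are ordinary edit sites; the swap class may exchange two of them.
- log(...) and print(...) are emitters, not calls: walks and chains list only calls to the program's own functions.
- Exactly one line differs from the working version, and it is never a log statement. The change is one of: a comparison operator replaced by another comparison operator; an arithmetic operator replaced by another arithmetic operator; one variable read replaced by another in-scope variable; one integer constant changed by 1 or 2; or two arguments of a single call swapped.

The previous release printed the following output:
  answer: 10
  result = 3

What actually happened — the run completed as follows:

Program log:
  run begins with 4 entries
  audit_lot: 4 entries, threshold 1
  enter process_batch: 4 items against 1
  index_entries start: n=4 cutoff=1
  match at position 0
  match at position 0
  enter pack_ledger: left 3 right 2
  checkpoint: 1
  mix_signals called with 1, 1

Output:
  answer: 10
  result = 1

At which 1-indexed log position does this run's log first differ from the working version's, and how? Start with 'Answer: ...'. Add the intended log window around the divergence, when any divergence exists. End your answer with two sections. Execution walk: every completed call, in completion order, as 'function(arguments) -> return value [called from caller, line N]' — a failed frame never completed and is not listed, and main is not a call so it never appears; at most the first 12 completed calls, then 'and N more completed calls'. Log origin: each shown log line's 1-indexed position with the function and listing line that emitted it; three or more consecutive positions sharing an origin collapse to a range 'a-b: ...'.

Answer: position 7 — shown 'enter pack_ledger: left 3 right 2', intended 'enter pack_ledger: left 3 right 4'.
Intended log window:
  5: match at position 0
  6: match at position 0
  7: enter pack_ledger: left 3 right 4
  8: checkpoint: 3
Execution walk:
  index_entries([1, 12, -2, 1], 1) -> 0  [called from process_batch, line 10]
  process_batch([1, 12, -2, 1], 1) -> 3  [called from audit_lot, line 23]
  pack_ledger(3, 2) -> 1  [called from audit_lot, line 25]
  audit_lot([1, 12, -2, 1], 1) -> 1  [called from main, line 40]
  mix_signals(1, 1) -> 10  [called from main, line 42]
Log origins:
  1: logged in main at line 39
  2: logged in audit_lot at line 22
  3: logged in process_batch at line 9
  4: logged in index_entries at line 2
  5: logged in index_entries at line 5
  6: logged in process_batch at line 11
  7: logged in pack_ledger at line 16
  8: logged in main at line 41
  9: logged in mix_signals at line 28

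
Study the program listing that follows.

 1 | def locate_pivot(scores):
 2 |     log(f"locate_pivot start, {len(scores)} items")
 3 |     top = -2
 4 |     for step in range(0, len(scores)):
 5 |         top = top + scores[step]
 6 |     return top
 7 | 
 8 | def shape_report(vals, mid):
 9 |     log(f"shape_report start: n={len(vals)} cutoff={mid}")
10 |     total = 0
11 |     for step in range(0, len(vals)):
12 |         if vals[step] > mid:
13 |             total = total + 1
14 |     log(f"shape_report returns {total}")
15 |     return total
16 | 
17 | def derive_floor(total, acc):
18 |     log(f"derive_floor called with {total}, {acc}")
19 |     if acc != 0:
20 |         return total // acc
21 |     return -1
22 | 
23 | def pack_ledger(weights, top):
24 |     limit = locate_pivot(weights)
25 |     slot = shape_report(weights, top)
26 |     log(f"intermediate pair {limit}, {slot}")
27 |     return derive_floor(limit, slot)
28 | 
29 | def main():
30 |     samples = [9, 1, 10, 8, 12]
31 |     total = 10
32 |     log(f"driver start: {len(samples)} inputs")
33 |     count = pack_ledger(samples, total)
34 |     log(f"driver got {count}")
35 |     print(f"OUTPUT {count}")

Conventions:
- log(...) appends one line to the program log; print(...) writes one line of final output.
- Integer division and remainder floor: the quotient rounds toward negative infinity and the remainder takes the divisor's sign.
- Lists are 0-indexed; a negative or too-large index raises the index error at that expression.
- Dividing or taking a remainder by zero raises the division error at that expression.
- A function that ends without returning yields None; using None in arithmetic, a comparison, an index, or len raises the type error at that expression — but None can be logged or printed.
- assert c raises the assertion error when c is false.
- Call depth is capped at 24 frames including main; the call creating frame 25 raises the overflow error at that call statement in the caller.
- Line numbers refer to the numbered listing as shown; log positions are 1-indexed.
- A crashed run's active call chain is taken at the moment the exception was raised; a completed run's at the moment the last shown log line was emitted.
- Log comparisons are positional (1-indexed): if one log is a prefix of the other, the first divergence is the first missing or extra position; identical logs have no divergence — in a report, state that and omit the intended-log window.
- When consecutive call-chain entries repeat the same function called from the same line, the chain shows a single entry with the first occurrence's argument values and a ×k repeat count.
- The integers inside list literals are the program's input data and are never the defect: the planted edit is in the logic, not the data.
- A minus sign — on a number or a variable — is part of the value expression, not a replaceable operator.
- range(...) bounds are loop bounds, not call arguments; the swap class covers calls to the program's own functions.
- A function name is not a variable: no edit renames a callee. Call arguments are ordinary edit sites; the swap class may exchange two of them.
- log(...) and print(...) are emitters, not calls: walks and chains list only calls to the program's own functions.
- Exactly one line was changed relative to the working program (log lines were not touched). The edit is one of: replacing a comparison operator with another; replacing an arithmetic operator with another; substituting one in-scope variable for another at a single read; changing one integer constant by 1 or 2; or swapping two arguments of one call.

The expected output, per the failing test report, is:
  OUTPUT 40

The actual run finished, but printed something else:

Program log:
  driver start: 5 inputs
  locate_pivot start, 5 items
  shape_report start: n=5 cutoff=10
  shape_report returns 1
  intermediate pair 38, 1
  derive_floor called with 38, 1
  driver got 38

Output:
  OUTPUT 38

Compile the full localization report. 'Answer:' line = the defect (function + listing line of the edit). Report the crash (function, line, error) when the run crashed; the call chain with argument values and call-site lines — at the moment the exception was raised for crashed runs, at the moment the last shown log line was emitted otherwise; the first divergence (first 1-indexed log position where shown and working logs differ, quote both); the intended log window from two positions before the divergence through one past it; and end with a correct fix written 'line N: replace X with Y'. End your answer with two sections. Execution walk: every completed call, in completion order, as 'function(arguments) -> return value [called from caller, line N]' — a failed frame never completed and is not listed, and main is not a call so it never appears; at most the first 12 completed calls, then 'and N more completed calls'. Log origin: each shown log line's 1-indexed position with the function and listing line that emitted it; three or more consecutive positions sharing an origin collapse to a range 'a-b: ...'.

Answer: the defect is in locate_pivot at line 3.
Core observation: The earliest visible damage is log position 5 — 'intermediate pair 38, 1' rather than the intended 'intermediate pair 40, 1'.
Call chain: main.
First divergence: at position 5 the run shows 'intermediate pair 38, 1' where the working version logs 'intermediate pair 40, 1'.
Intended log window:
  3: shape_report start: n=5 cutoff=10
  4: shape_report returns 1
  5: intermediate pair 40, 1
  6: derive_floor called with 40, 1
Execution walk:
  locate_pivot([9, 1, 10, 8, 12]) -> 38  [called from pack_ledger, line 24]
  shape_report([9, 1, 10, 8, 12], 10) -> 1  [called from pack_ledger, line 25]
  derive_floor(38, 1) -> 38  [called from pack_ledger, line 27]
  pack_ledger([9, 1, 10, 8, 12], 10) -> 38  [called from main, line 33]
Log line origins:
  1: logged in main at line 32
  2: logged in locate_pivot at line 2
  3: logged in shape_report at line 9
  4: logged in shape_report at line 14
  5: logged in pack_ledger at line 26
  6: logged in derive_floor at line 18
  7: logged in main at line 34
A correct fix: line 3: replace `-2` with `0`.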